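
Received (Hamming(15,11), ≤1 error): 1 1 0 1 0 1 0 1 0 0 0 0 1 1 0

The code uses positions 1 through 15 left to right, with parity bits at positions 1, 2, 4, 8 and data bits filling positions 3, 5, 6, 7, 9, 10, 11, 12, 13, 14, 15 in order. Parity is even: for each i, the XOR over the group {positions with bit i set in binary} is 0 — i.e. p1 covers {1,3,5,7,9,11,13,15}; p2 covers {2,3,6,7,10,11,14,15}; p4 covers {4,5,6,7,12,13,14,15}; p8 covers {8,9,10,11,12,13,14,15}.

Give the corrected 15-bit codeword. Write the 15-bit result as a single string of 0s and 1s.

s1 (pos 1,3,5,7,9,11,13,15): 1⊕0⊕0⊕0⊕0⊕0⊕1⊕0 = 0
s2 (pos 2,3,6,7,10,11,14,15): 1⊕0⊕1⊕0⊕0⊕0⊕1⊕0 = 1
s4 (pos 4,5,6,7,12,13,14,15): 1⊕0⊕1⊕0⊕0⊕1⊕1⊕0 = 0
s8 (pos 8,9,10,11,12,13,14,15): 1⊕0⊕0⊕0⊕0⊕1⊕1⊕0 = 1
Syndrome s8…s1 = 1010 → error at position 10.
Flip position 10: 110101010000110 → 110101010100110

110101010100110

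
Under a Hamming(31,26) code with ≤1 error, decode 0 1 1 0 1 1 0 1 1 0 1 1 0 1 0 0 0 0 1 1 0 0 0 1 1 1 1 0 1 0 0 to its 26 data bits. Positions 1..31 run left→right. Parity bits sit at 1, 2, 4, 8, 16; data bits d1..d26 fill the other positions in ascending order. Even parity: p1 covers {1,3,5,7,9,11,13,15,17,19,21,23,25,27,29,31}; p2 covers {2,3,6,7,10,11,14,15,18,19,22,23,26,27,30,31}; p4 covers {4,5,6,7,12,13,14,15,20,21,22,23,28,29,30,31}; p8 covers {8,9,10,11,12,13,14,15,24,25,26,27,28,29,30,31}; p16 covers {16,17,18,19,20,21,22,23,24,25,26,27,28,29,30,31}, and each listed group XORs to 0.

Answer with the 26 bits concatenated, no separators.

11101011010001100011110100

s1 (pos 1,3,5,7,9,11,13,15,17,19,21,23,25,27,29,31): 0⊕1⊕1⊕0⊕1⊕1⊕0⊕0⊕0⊕1⊕0⊕0⊕1⊕1⊕1⊕0 = 0
s2 (pos 2,3,6,7,10,11,14,15,18,19,22,23,26,27,30,31): 1⊕1⊕1⊕0⊕0⊕1⊕1⊕0⊕0⊕1⊕0⊕0⊕1⊕1⊕0⊕0 = 0
s4 (pos 4,5,6,7,12,13,14,15,20,21,22,23,28,29,30,31): 0⊕1⊕1⊕0⊕1⊕0⊕1⊕0⊕1⊕0⊕0⊕0⊕0⊕1⊕0⊕0 = 0
s8 (pos 8,9,10,11,12,13,14,15,24,25,26,27,28,29,30,31): 1⊕1⊕0⊕1⊕1⊕0⊕1⊕0⊕1⊕1⊕1⊕1⊕0⊕1⊕0⊕0 = 0
s16 (pos 16,17,18,19,20,21,22,23,24,25,26,27,28,29,30,31): 0⊕0⊕0⊕1⊕1⊕0⊕0⊕0⊕1⊕1⊕1⊕1⊕0⊕1⊕0⊕0 = 1
Syndrome s16…s1 = 10000 → error at position 16.
Flip position 16: 0110110110110100001100011110100 → 0110110110110101001100011110100
Read data bits from positions 3,5,6,7,9,10,11,12,13,14,15,17,18,19,20,21,22,23,24,25,26,27,28,29,30,31: 11101011010001100011110100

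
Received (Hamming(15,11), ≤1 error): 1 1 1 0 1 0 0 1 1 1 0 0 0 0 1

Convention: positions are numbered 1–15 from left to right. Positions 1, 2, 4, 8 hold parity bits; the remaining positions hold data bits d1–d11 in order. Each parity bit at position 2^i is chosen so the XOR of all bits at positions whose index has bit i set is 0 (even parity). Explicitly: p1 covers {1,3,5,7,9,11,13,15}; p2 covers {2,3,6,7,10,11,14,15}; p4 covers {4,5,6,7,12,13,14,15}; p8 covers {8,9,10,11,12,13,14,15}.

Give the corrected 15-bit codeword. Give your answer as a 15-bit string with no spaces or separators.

011010011100001

s1 (pos 1,3,5,7,9,11,13,15): 1⊕1⊕1⊕0⊕1⊕0⊕0⊕1 = 1
s2 (pos 2,3,6,7,10,11,14,15): 1⊕1⊕0⊕0⊕1⊕0⊕0⊕1 = 0
s4 (pos 4,5,6,7,12,13,14,15): 0⊕1⊕0⊕0⊕0⊕0⊕0⊕1 = 0
s8 (pos 8,9,10,11,12,13,14,15): 1⊕1⊕1⊕0⊕0⊕0⊕0⊕1 = 0
Syndrome s8…s1 = 0001 → error at position 1.
Flip position 1: 111010011100001 → 011010011100001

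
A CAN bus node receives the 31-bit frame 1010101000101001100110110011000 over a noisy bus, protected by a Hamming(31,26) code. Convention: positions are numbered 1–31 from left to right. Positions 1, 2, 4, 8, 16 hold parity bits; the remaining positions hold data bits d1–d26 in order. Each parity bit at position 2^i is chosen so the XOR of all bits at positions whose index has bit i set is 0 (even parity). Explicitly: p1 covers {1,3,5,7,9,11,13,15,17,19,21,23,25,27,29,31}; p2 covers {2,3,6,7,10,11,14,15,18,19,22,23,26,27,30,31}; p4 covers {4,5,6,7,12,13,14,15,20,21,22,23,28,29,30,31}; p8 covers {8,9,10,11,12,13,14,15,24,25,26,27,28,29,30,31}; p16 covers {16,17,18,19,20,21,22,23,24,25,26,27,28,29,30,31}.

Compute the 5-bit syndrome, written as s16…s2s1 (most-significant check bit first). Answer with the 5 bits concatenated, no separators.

s1 (pos 1,3,5,7,9,11,13,15,17,19,21,23,25,27,29,31): 1⊕1⊕1⊕1⊕0⊕1⊕1⊕0⊕1⊕0⊕1⊕1⊕0⊕1⊕0⊕0 = 0
s2 (pos 2,3,6,7,10,11,14,15,18,19,22,23,26,27,30,31): 0⊕1⊕0⊕1⊕0⊕1⊕0⊕0⊕0⊕0⊕0⊕1⊕0⊕1⊕0⊕0 = 1
s4 (pos 4,5,6,7,12,13,14,15,20,21,22,23,28,29,30,31): 0⊕1⊕0⊕1⊕0⊕1⊕0⊕0⊕1⊕1⊕0⊕1⊕1⊕0⊕0⊕0 = 1
s8 (pos 8,9,10,11,12,13,14,15,24,25,26,27,28,29,30,31): 0⊕0⊕0⊕1⊕0⊕1⊕0⊕0⊕1⊕0⊕0⊕1⊕1⊕0⊕0⊕0 = 1
s16 (pos 16,17,18,19,20,21,22,23,24,25,26,27,28,29,30,31): 1⊕1⊕0⊕0⊕1⊕1⊕0⊕1⊕1⊕0⊕0⊕1⊕1⊕0⊕0⊕0 = 0
Syndrome s16…s1 = 01110 → error at position 14.

01110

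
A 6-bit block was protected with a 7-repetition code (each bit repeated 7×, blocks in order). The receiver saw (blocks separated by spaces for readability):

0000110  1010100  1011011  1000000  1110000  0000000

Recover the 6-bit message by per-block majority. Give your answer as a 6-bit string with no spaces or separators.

Block 1 (0000110): 2 ones → 0
Block 2 (1010100): 3 ones → 0
Block 3 (1011011): 5 ones → 1
Block 4 (1000000): 1 one → 0
Block 5 (1110000): 3 ones → 0
Block 6 (0000000): 0 ones → 0

001000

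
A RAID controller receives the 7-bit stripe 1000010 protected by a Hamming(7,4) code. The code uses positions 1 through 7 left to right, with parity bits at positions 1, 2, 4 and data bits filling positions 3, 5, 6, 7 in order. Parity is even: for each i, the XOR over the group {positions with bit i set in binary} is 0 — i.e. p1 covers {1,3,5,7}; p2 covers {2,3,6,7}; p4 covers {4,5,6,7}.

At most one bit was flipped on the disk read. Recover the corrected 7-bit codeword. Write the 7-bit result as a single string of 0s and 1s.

s1 (pos 1,3,5,7): 1⊕0⊕0⊕0 = 1
s2 (pos 2,3,6,7): 0⊕0⊕1⊕0 = 1
s4 (pos 4,5,6,7): 0⊕0⊕1⊕0 = 1
Syndrome s4…s1 = 111 → error at position 7.
Flip position 7: 1000010 → 1000011

1000011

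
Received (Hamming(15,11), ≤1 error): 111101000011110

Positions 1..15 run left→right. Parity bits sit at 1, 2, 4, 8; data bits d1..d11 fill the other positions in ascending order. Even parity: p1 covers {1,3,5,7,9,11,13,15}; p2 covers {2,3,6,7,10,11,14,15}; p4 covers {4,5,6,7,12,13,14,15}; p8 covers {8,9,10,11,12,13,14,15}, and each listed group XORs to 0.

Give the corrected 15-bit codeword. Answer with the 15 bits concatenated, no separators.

s1 (pos 1,3,5,7,9,11,13,15): 1⊕1⊕0⊕0⊕0⊕1⊕1⊕0 = 0
s2 (pos 2,3,6,7,10,11,14,15): 1⊕1⊕1⊕0⊕0⊕1⊕1⊕0 = 1
s4 (pos 4,5,6,7,12,13,14,15): 1⊕0⊕1⊕0⊕1⊕1⊕1⊕0 = 1
s8 (pos 8,9,10,11,12,13,14,15): 0⊕0⊕0⊕1⊕1⊕1⊕1⊕0 = 0
Syndrome s8…s1 = 0110 → error at position 6.
Flip position 6: 111101000011110 → 111100000011110

111100000011110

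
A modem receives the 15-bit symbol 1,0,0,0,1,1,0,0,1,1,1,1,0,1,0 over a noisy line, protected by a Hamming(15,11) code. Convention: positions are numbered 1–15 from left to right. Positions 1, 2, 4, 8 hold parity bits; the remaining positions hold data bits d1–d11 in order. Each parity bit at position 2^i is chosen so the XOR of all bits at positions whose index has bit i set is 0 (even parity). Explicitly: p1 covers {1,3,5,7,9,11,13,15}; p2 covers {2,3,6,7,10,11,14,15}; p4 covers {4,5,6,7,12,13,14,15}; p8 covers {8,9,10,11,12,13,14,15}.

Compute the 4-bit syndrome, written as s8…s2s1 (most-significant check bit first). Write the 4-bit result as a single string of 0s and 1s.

s1 (pos 1,3,5,7,9,11,13,15): 1⊕0⊕1⊕0⊕1⊕1⊕0⊕0 = 0
s2 (pos 2,3,6,7,10,11,14,15): 0⊕0⊕1⊕0⊕1⊕1⊕1⊕0 = 0
s4 (pos 4,5,6,7,12,13,14,15): 0⊕1⊕1⊕0⊕1⊕0⊕1⊕0 = 0
s8 (pos 8,9,10,11,12,13,14,15): 0⊕1⊕1⊕1⊕1⊕0⊕1⊕0 = 1
Syndrome s8…s1 = 1000 → error at position 8.

1000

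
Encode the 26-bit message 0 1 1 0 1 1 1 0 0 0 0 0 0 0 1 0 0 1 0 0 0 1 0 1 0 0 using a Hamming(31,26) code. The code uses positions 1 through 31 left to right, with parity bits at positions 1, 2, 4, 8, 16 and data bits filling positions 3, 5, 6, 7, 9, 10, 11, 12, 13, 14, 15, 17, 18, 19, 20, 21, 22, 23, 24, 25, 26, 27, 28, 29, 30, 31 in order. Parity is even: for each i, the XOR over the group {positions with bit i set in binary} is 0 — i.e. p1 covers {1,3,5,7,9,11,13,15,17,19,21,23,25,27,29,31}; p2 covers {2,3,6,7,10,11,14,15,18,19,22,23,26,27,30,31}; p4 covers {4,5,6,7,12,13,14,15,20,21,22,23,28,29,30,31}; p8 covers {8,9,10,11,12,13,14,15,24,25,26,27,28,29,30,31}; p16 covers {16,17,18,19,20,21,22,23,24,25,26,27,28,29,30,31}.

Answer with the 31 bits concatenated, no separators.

0101110111100000000100100010100

Place data at non-parity positions: p1 p2 0 p4 1 1 0 p8 1 1 1 0 0 0 0 p16 0 0 0 1 0 0 1 0 0 0 1 0 1 0 0
p1 (pos 1,3,5,7,9,11,13,15,17,19,21,23,25,27,29,31): XOR of data positions = 0⊕1⊕0⊕1⊕1⊕0⊕0⊕0⊕0⊕0⊕1⊕0⊕1⊕1⊕0 = 0
p2 (pos 2,3,6,7,10,11,14,15,18,19,22,23,26,27,30,31): XOR of data positions = 0⊕1⊕0⊕1⊕1⊕0⊕0⊕0⊕0⊕0⊕1⊕0⊕1⊕0⊕0 = 1
p4 (pos 4,5,6,7,12,13,14,15,20,21,22,23,28,29,30,31): XOR of data positions = 1⊕1⊕0⊕0⊕0⊕0⊕0⊕1⊕0⊕0⊕1⊕0⊕1⊕0⊕0 = 1
p8 (pos 8,9,10,11,12,13,14,15,24,25,26,27,28,29,30,31): XOR of data positions = 1⊕1⊕1⊕0⊕0⊕0⊕0⊕0⊕0⊕0⊕1⊕0⊕1⊕0⊕0 = 1
p16 (pos 16,17,18,19,20,21,22,23,24,25,26,27,28,29,30,31): XOR of data positions = 0⊕0⊕0⊕1⊕0⊕0⊕1⊕0⊕0⊕0⊕1⊕0⊕1⊕0⊕0 = 0
Codeword: 0101110111100000000100100010100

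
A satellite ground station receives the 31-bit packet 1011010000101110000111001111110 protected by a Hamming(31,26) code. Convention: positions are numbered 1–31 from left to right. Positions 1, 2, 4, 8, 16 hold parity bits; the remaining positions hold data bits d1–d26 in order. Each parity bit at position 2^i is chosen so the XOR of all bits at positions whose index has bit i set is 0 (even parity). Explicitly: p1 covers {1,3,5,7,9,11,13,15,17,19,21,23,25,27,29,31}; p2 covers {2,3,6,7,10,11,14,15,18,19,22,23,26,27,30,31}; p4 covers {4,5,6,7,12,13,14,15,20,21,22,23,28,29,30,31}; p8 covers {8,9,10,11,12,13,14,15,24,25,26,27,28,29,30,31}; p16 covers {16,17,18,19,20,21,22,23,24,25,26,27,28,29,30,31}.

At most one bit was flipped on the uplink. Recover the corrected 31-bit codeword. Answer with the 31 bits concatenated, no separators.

s1 (pos 1,3,5,7,9,11,13,15,17,19,21,23,25,27,29,31): 1⊕1⊕0⊕0⊕0⊕1⊕1⊕1⊕0⊕0⊕1⊕0⊕1⊕1⊕1⊕0 = 1
s2 (pos 2,3,6,7,10,11,14,15,18,19,22,23,26,27,30,31): 0⊕1⊕1⊕0⊕0⊕1⊕1⊕1⊕0⊕0⊕1⊕0⊕1⊕1⊕1⊕0 = 1
s4 (pos 4,5,6,7,12,13,14,15,20,21,22,23,28,29,30,31): 1⊕0⊕1⊕0⊕0⊕1⊕1⊕1⊕1⊕1⊕1⊕0⊕1⊕1⊕1⊕0 = 1
s8 (pos 8,9,10,11,12,13,14,15,24,25,26,27,28,29,30,31): 0⊕0⊕0⊕1⊕0⊕1⊕1⊕1⊕0⊕1⊕1⊕1⊕1⊕1⊕1⊕0 = 0
s16 (pos 16,17,18,19,20,21,22,23,24,25,26,27,28,29,30,31): 0⊕0⊕0⊕0⊕1⊕1⊕1⊕0⊕0⊕1⊕1⊕1⊕1⊕1⊕1⊕0 = 1
Syndrome s16…s1 = 10111 → error at position 23.
Flip position 23: 1011010000101110000111001111110 → 1011010000101110000111101111110

1011010000101110000111101111110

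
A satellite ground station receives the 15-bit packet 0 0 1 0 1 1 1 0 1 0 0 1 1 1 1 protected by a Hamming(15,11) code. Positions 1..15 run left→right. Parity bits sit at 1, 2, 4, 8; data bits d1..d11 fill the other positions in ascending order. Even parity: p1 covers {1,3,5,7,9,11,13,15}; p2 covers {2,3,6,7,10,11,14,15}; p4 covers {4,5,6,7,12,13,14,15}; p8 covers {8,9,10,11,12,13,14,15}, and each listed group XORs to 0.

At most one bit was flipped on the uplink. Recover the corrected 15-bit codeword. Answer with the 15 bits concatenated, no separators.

001011101001101

s1 (pos 1,3,5,7,9,11,13,15): 0⊕1⊕1⊕1⊕1⊕0⊕1⊕1 = 0
s2 (pos 2,3,6,7,10,11,14,15): 0⊕1⊕1⊕1⊕0⊕0⊕1⊕1 = 1
s4 (pos 4,5,6,7,12,13,14,15): 0⊕1⊕1⊕1⊕1⊕1⊕1⊕1 = 1
s8 (pos 8,9,10,11,12,13,14,15): 0⊕1⊕0⊕0⊕1⊕1⊕1⊕1 = 1
Syndrome s8…s1 = 1110 → error at position 14.
Flip position 14: 001011101001111 → 001011101001101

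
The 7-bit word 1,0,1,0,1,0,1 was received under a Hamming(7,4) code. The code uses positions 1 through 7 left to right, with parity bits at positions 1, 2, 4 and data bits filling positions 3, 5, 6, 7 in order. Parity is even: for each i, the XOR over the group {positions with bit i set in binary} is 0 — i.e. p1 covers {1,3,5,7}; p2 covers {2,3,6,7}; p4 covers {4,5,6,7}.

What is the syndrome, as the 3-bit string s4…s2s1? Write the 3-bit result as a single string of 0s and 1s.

000

s1 (pos 1,3,5,7): 1⊕1⊕1⊕1 = 0
s2 (pos 2,3,6,7): 0⊕1⊕0⊕1 = 0
s4 (pos 4,5,6,7): 0⊕1⊕0⊕1 = 0
Syndrome s4…s1 = 000 → no error.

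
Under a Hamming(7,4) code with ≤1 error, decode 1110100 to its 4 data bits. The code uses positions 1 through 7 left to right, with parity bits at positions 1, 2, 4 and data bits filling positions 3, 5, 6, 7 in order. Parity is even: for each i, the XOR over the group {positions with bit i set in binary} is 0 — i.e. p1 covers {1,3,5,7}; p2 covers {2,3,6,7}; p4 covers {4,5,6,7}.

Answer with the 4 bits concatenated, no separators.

1000

s1 (pos 1,3,5,7): 1⊕1⊕1⊕0 = 1
s2 (pos 2,3,6,7): 1⊕1⊕0⊕0 = 0
s4 (pos 4,5,6,7): 0⊕1⊕0⊕0 = 1
Syndrome s4…s1 = 101 → error at position 5.
Flip position 5: 1110100 → 1110000
Read data bits from positions 3,5,6,7: 1000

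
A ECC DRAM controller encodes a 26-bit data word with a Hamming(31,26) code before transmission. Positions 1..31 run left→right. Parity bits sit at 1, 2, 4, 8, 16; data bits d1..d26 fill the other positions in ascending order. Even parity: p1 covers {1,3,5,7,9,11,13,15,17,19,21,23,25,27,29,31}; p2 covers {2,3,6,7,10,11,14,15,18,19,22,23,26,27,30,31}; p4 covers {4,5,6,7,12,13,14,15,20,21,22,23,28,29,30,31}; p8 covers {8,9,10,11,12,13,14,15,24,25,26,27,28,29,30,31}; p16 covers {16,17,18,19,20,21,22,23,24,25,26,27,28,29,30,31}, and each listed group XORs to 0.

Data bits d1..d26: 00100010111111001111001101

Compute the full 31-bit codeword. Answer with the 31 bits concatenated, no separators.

Place data at non-parity positions: p1 p2 0 p4 0 1 0 p8 0 0 1 0 1 1 1 p16 1 1 1 0 0 1 1 1 1 0 0 1 1 0 1
p1 (pos 1,3,5,7,9,11,13,15,17,19,21,23,25,27,29,31): XOR of data positions = 0⊕0⊕0⊕0⊕1⊕1⊕1⊕1⊕1⊕0⊕1⊕1⊕0⊕1⊕1 = 1
p2 (pos 2,3,6,7,10,11,14,15,18,19,22,23,26,27,30,31): XOR of data positions = 0⊕1⊕0⊕0⊕1⊕1⊕1⊕1⊕1⊕1⊕1⊕0⊕0⊕0⊕1 = 1
p4 (pos 4,5,6,7,12,13,14,15,20,21,22,23,28,29,30,31): XOR of data positions = 0⊕1⊕0⊕0⊕1⊕1⊕1⊕0⊕0⊕1⊕1⊕1⊕1⊕0⊕1 = 1
p8 (pos 8,9,10,11,12,13,14,15,24,25,26,27,28,29,30,31): XOR of data positions = 0⊕0⊕1⊕0⊕1⊕1⊕1⊕1⊕1⊕0⊕0⊕1⊕1⊕0⊕1 = 1
p16 (pos 16,17,18,19,20,21,22,23,24,25,26,27,28,29,30,31): XOR of data positions = 1⊕1⊕1⊕0⊕0⊕1⊕1⊕1⊕1⊕0⊕0⊕1⊕1⊕0⊕1 = 0
Codeword: 1101010100101110111001111001101

1101010100101110111001111001101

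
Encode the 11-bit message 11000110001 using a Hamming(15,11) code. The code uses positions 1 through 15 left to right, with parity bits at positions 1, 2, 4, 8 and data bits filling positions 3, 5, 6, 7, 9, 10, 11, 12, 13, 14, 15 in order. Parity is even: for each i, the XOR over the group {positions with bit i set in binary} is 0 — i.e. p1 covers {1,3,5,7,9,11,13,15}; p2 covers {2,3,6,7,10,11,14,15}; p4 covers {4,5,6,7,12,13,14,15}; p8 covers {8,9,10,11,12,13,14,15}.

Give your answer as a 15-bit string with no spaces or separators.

001010010110001

Place data at non-parity positions: p1 p2 1 p4 1 0 0 p8 0 1 1 0 0 0 1
p1 (pos 1,3,5,7,9,11,13,15): XOR of data positions = 1⊕1⊕0⊕0⊕1⊕0⊕1 = 0
p2 (pos 2,3,6,7,10,11,14,15): XOR of data positions = 1⊕0⊕0⊕1⊕1⊕0⊕1 = 0
p4 (pos 4,5,6,7,12,13,14,15): XOR of data positions = 1⊕0⊕0⊕0⊕0⊕0⊕1 = 0
p8 (pos 8,9,10,11,12,13,14,15): XOR of data positions = 0⊕1⊕1⊕0⊕0⊕0⊕1 = 1
Codeword: 001010010110001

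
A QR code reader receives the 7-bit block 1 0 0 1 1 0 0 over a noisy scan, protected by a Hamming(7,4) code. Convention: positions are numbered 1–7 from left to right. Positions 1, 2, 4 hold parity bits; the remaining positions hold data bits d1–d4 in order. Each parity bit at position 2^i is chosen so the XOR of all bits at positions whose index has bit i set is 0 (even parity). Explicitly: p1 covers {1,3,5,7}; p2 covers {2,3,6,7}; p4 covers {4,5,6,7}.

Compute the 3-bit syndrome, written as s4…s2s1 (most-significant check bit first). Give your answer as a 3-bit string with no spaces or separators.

s1 (pos 1,3,5,7): 1⊕0⊕1⊕0 = 0
s2 (pos 2,3,6,7): 0⊕0⊕0⊕0 = 0
s4 (pos 4,5,6,7): 1⊕1⊕0⊕0 = 0
Syndrome s4…s1 = 000 → no error.

000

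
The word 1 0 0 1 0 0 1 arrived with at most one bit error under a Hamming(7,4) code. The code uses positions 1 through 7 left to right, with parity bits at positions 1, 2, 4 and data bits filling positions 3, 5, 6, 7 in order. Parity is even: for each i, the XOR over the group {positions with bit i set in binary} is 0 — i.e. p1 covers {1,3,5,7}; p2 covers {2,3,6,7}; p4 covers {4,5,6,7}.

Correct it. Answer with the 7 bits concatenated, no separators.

1101001

s1 (pos 1,3,5,7): 1⊕0⊕0⊕1 = 0
s2 (pos 2,3,6,7): 0⊕0⊕0⊕1 = 1
s4 (pos 4,5,6,7): 1⊕0⊕0⊕1 = 0
Syndrome s4…s1 = 010 → error at position 2.
Flip position 2: 1001001 → 1101001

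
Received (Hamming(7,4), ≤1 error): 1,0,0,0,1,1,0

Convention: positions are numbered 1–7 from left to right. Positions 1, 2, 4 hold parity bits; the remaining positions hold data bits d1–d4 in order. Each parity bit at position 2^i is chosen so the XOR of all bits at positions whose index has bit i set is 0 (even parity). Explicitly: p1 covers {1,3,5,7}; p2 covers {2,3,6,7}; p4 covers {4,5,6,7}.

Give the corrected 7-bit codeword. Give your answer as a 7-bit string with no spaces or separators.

s1 (pos 1,3,5,7): 1⊕0⊕1⊕0 = 0
s2 (pos 2,3,6,7): 0⊕0⊕1⊕0 = 1
s4 (pos 4,5,6,7): 0⊕1⊕1⊕0 = 0
Syndrome s4…s1 = 010 → error at position 2.
Flip position 2: 1000110 → 1100110

1100110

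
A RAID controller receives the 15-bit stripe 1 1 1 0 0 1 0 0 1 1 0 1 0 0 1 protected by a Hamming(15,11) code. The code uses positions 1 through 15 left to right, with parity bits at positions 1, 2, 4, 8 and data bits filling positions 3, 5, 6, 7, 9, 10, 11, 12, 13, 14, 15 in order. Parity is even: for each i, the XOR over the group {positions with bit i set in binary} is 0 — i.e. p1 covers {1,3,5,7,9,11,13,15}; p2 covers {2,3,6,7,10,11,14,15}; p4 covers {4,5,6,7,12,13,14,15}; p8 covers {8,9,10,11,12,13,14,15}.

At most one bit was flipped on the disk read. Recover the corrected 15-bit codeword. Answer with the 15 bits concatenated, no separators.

111000001101001

s1 (pos 1,3,5,7,9,11,13,15): 1⊕1⊕0⊕0⊕1⊕0⊕0⊕1 = 0
s2 (pos 2,3,6,7,10,11,14,15): 1⊕1⊕1⊕0⊕1⊕0⊕0⊕1 = 1
s4 (pos 4,5,6,7,12,13,14,15): 0⊕0⊕1⊕0⊕1⊕0⊕0⊕1 = 1
s8 (pos 8,9,10,11,12,13,14,15): 0⊕1⊕1⊕0⊕1⊕0⊕0⊕1 = 0
Syndrome s8…s1 = 0110 → error at position 6.
Flip position 6: 111001001101001 → 111000001101001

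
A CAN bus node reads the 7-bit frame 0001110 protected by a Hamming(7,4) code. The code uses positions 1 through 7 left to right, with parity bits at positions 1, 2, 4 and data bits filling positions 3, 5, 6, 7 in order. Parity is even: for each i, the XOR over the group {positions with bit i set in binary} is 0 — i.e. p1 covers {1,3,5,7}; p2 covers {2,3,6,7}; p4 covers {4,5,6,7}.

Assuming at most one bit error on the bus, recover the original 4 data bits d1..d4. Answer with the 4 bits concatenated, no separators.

s1 (pos 1,3,5,7): 0⊕0⊕1⊕0 = 1
s2 (pos 2,3,6,7): 0⊕0⊕1⊕0 = 1
s4 (pos 4,5,6,7): 1⊕1⊕1⊕0 = 1
Syndrome s4…s1 = 111 → error at position 7.
Flip position 7: 0001110 → 0001111
Read data bits from positions 3,5,6,7: 0111

0111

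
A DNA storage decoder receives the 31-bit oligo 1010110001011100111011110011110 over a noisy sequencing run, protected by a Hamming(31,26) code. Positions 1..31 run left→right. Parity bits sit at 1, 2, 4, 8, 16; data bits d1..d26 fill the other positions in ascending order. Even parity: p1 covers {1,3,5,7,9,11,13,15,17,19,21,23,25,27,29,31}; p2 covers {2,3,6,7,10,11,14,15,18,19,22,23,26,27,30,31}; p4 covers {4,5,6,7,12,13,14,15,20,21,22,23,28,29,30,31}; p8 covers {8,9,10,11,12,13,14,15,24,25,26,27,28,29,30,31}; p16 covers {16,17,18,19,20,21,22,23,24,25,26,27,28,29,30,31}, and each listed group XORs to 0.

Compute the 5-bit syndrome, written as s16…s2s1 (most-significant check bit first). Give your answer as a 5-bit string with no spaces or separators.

s1 (pos 1,3,5,7,9,11,13,15,17,19,21,23,25,27,29,31): 1⊕1⊕1⊕0⊕0⊕0⊕1⊕0⊕1⊕1⊕1⊕1⊕0⊕1⊕1⊕0 = 0
s2 (pos 2,3,6,7,10,11,14,15,18,19,22,23,26,27,30,31): 0⊕1⊕1⊕0⊕1⊕0⊕1⊕0⊕1⊕1⊕1⊕1⊕0⊕1⊕1⊕0 = 0
s4 (pos 4,5,6,7,12,13,14,15,20,21,22,23,28,29,30,31): 0⊕1⊕1⊕0⊕1⊕1⊕1⊕0⊕0⊕1⊕1⊕1⊕1⊕1⊕1⊕0 = 1
s8 (pos 8,9,10,11,12,13,14,15,24,25,26,27,28,29,30,31): 0⊕0⊕1⊕0⊕1⊕1⊕1⊕0⊕1⊕0⊕0⊕1⊕1⊕1⊕1⊕0 = 1
s16 (pos 16,17,18,19,20,21,22,23,24,25,26,27,28,29,30,31): 0⊕1⊕1⊕1⊕0⊕1⊕1⊕1⊕1⊕0⊕0⊕1⊕1⊕1⊕1⊕0 = 1
Syndrome s16…s1 = 11100 → error at position 28.

11100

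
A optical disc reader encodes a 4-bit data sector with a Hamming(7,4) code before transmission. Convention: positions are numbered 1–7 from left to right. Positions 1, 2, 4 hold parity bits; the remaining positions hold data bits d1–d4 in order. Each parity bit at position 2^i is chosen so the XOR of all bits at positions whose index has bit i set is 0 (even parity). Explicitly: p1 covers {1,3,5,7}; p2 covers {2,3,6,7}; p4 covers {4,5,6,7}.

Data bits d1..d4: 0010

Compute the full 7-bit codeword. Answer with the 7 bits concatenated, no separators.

0101010

Place data at non-parity positions: p1 p2 0 p4 0 1 0
p1 (pos 1,3,5,7): XOR of data positions = 0⊕0⊕0 = 0
p2 (pos 2,3,6,7): XOR of data positions = 0⊕1⊕0 = 1
p4 (pos 4,5,6,7): XOR of data positions = 0⊕1⊕0 = 1
Codeword: 0101010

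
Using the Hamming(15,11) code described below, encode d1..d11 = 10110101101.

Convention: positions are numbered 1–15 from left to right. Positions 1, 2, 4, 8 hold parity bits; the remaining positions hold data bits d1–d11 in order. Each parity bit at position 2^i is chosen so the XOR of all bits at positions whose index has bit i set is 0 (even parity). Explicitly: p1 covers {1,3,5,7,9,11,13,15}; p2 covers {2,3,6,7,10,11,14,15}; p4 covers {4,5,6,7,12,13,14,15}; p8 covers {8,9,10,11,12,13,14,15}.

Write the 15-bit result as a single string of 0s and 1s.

Place data at non-parity positions: p1 p2 1 p4 0 1 1 p8 0 1 0 1 1 0 1
p1 (pos 1,3,5,7,9,11,13,15): XOR of data positions = 1⊕0⊕1⊕0⊕0⊕1⊕1 = 0
p2 (pos 2,3,6,7,10,11,14,15): XOR of data positions = 1⊕1⊕1⊕1⊕0⊕0⊕1 = 1
p4 (pos 4,5,6,7,12,13,14,15): XOR of data positions = 0⊕1⊕1⊕1⊕1⊕0⊕1 = 1
p8 (pos 8,9,10,11,12,13,14,15): XOR of data positions = 0⊕1⊕0⊕1⊕1⊕0⊕1 = 0
Codeword: 011101100101101

011101100101101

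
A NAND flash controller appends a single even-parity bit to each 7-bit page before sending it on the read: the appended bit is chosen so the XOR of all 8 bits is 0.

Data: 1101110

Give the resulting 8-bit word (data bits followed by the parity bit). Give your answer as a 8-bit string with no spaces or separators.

XOR of the 7 data bits: 1⊕1⊕0⊕1⊕1⊕1⊕0 = 1
Parity bit = 1 (so all 8 bits XOR to 0).

11011101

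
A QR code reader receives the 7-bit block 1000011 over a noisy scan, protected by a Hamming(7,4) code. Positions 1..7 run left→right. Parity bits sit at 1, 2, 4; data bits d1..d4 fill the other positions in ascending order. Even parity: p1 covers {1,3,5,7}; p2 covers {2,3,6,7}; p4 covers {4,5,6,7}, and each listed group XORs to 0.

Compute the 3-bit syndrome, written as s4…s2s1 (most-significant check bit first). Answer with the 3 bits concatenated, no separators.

000

s1 (pos 1,3,5,7): 1⊕0⊕0⊕1 = 0
s2 (pos 2,3,6,7): 0⊕0⊕1⊕1 = 0
s4 (pos 4,5,6,7): 0⊕0⊕1⊕1 = 0
Syndrome s4…s1 = 000 → no error.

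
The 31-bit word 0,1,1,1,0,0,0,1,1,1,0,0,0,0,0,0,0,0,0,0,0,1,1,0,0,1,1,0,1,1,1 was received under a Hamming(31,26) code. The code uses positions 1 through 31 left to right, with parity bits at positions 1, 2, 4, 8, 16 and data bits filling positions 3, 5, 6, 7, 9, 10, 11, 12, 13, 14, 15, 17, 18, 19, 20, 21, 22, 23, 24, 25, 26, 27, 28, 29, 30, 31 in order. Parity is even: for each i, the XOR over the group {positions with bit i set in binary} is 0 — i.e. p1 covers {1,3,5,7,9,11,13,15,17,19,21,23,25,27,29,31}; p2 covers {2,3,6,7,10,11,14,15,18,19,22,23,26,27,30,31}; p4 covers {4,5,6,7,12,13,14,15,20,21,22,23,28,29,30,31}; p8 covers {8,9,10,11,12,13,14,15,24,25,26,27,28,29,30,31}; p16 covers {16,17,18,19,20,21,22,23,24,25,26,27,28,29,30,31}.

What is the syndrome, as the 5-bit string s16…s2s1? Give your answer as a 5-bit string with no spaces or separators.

10010

s1 (pos 1,3,5,7,9,11,13,15,17,19,21,23,25,27,29,31): 0⊕1⊕0⊕0⊕1⊕0⊕0⊕0⊕0⊕0⊕0⊕1⊕0⊕1⊕1⊕1 = 0
s2 (pos 2,3,6,7,10,11,14,15,18,19,22,23,26,27,30,31): 1⊕1⊕0⊕0⊕1⊕0⊕0⊕0⊕0⊕0⊕1⊕1⊕1⊕1⊕1⊕1 = 1
s4 (pos 4,5,6,7,12,13,14,15,20,21,22,23,28,29,30,31): 1⊕0⊕0⊕0⊕0⊕0⊕0⊕0⊕0⊕0⊕1⊕1⊕0⊕1⊕1⊕1 = 0
s8 (pos 8,9,10,11,12,13,14,15,24,25,26,27,28,29,30,31): 1⊕1⊕1⊕0⊕0⊕0⊕0⊕0⊕0⊕0⊕1⊕1⊕0⊕1⊕1⊕1 = 0
s16 (pos 16,17,18,19,20,21,22,23,24,25,26,27,28,29,30,31): 0⊕0⊕0⊕0⊕0⊕0⊕1⊕1⊕0⊕0⊕1⊕1⊕0⊕1⊕1⊕1 = 1
Syndrome s16…s1 = 10010 → error at position 18.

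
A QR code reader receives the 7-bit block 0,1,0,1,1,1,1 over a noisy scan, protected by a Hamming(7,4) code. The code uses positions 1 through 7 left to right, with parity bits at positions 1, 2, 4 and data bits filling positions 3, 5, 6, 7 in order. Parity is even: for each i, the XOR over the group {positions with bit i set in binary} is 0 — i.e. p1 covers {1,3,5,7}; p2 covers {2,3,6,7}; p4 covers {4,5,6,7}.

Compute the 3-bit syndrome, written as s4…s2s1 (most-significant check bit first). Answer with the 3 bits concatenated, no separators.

s1 (pos 1,3,5,7): 0⊕0⊕1⊕1 = 0
s2 (pos 2,3,6,7): 1⊕0⊕1⊕1 = 1
s4 (pos 4,5,6,7): 1⊕1⊕1⊕1 = 0
Syndrome s4…s1 = 010 → error at position 2.

010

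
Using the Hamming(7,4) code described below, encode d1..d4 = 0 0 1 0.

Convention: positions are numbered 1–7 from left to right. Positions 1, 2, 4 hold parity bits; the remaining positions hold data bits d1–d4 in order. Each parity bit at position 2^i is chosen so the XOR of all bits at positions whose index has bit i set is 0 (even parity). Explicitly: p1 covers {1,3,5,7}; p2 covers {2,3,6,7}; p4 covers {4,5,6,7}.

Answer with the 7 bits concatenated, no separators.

0101010

Place data at non-parity positions: p1 p2 0 p4 0 1 0
p1 (pos 1,3,5,7): XOR of data positions = 0⊕0⊕0 = 0
p2 (pos 2,3,6,7): XOR of data positions = 0⊕1⊕0 = 1
p4 (pos 4,5,6,7): XOR of data positions = 0⊕1⊕0 = 1
Codeword: 0101010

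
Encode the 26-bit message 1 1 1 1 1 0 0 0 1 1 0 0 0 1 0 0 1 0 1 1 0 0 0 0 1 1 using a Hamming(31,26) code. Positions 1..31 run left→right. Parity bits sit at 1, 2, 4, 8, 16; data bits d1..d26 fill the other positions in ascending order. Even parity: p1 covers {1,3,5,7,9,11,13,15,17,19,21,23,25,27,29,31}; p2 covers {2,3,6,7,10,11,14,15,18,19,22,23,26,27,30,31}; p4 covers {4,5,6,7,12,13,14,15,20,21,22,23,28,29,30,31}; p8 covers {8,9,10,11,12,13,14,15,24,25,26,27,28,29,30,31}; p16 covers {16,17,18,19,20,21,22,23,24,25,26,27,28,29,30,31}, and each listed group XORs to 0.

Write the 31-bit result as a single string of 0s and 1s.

Place data at non-parity positions: p1 p2 1 p4 1 1 1 p8 1 0 0 0 1 1 0 p16 0 0 1 0 0 1 0 1 1 0 0 0 0 1 1
p1 (pos 1,3,5,7,9,11,13,15,17,19,21,23,25,27,29,31): XOR of data positions = 1⊕1⊕1⊕1⊕0⊕1⊕0⊕0⊕1⊕0⊕0⊕1⊕0⊕0⊕1 = 0
p2 (pos 2,3,6,7,10,11,14,15,18,19,22,23,26,27,30,31): XOR of data positions = 1⊕1⊕1⊕0⊕0⊕1⊕0⊕0⊕1⊕1⊕0⊕0⊕0⊕1⊕1 = 0
p4 (pos 4,5,6,7,12,13,14,15,20,21,22,23,28,29,30,31): XOR of data positions = 1⊕1⊕1⊕0⊕1⊕1⊕0⊕0⊕0⊕1⊕0⊕0⊕0⊕1⊕1 = 0
p8 (pos 8,9,10,11,12,13,14,15,24,25,26,27,28,29,30,31): XOR of data positions = 1⊕0⊕0⊕0⊕1⊕1⊕0⊕1⊕1⊕0⊕0⊕0⊕0⊕1⊕1 = 1
p16 (pos 16,17,18,19,20,21,22,23,24,25,26,27,28,29,30,31): XOR of data positions = 0⊕0⊕1⊕0⊕0⊕1⊕0⊕1⊕1⊕0⊕0⊕0⊕0⊕1⊕1 = 0
Codeword: 0010111110001100001001011000011

0010111110001100001001011000011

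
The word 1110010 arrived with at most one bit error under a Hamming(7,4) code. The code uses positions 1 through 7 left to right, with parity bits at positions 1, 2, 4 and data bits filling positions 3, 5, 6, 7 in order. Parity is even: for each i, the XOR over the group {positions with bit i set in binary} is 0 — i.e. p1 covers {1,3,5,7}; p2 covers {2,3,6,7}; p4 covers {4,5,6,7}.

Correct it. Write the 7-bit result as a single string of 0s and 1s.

s1 (pos 1,3,5,7): 1⊕1⊕0⊕0 = 0
s2 (pos 2,3,6,7): 1⊕1⊕1⊕0 = 1
s4 (pos 4,5,6,7): 0⊕0⊕1⊕0 = 1
Syndrome s4…s1 = 110 → error at position 6.
Flip position 6: 1110010 → 1110000

1110000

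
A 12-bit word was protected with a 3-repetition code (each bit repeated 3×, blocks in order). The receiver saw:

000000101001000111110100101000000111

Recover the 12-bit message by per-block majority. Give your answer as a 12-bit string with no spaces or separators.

001001101001

Block 1 (000): 0 ones → 0
Block 2 (000): 0 ones → 0
Block 3 (101): 2 ones → 1
Block 4 (001): 1 one → 0
Block 5 (000): 0 ones → 0
Block 6 (111): 3 ones → 1
Block 7 (110): 2 ones → 1
Block 8 (100): 1 one → 0
Block 9 (101): 2 ones → 1
Block 10 (000): 0 ones → 0
Block 11 (000): 0 ones → 0
Block 12 (111): 3 ones → 1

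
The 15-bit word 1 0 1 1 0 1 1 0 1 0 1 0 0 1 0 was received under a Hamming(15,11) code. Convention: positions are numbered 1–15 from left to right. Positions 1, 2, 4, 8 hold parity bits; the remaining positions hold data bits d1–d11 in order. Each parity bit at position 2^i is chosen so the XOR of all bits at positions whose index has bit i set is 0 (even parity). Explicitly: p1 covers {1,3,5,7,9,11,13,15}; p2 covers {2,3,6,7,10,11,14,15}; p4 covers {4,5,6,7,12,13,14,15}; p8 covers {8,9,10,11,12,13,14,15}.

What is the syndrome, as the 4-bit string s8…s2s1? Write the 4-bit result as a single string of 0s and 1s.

1011

s1 (pos 1,3,5,7,9,11,13,15): 1⊕1⊕0⊕1⊕1⊕1⊕0⊕0 = 1
s2 (pos 2,3,6,7,10,11,14,15): 0⊕1⊕1⊕1⊕0⊕1⊕1⊕0 = 1
s4 (pos 4,5,6,7,12,13,14,15): 1⊕0⊕1⊕1⊕0⊕0⊕1⊕0 = 0
s8 (pos 8,9,10,11,12,13,14,15): 0⊕1⊕0⊕1⊕0⊕0⊕1⊕0 = 1
Syndrome s8…s1 = 1011 → error at position 11.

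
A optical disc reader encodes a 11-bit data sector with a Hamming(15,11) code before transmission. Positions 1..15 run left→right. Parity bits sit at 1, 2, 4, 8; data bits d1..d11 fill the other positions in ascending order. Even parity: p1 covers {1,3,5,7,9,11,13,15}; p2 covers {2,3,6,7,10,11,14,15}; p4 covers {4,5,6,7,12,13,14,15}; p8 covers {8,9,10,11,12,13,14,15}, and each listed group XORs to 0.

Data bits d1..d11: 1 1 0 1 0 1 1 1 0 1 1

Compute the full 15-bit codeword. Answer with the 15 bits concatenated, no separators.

Place data at non-parity positions: p1 p2 1 p4 1 0 1 p8 0 1 1 1 0 1 1
p1 (pos 1,3,5,7,9,11,13,15): XOR of data positions = 1⊕1⊕1⊕0⊕1⊕0⊕1 = 1
p2 (pos 2,3,6,7,10,11,14,15): XOR of data positions = 1⊕0⊕1⊕1⊕1⊕1⊕1 = 0
p4 (pos 4,5,6,7,12,13,14,15): XOR of data positions = 1⊕0⊕1⊕1⊕0⊕1⊕1 = 1
p8 (pos 8,9,10,11,12,13,14,15): XOR of data positions = 0⊕1⊕1⊕1⊕0⊕1⊕1 = 1
Codeword: 101110110111011

101110110111011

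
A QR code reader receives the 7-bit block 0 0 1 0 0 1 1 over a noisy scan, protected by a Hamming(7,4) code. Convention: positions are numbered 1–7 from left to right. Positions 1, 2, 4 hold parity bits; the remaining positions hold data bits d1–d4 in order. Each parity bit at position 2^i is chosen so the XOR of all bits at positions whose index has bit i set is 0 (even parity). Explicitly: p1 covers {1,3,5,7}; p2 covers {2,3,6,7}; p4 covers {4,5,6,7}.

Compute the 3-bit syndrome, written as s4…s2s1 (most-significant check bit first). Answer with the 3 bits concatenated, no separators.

010

s1 (pos 1,3,5,7): 0⊕1⊕0⊕1 = 0
s2 (pos 2,3,6,7): 0⊕1⊕1⊕1 = 1
s4 (pos 4,5,6,7): 0⊕0⊕1⊕1 = 0
Syndrome s4…s1 = 010 → error at position 2.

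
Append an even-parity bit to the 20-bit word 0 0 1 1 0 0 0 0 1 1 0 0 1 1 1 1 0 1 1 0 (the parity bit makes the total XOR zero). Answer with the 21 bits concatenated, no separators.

XOR of the 20 data bits: 0⊕0⊕1⊕1⊕0⊕0⊕0⊕0⊕1⊕1⊕0⊕0⊕1⊕1⊕1⊕1⊕0⊕1⊕1⊕0 = 0
Parity bit = 0 (so all 21 bits XOR to 0).

001100001100111101100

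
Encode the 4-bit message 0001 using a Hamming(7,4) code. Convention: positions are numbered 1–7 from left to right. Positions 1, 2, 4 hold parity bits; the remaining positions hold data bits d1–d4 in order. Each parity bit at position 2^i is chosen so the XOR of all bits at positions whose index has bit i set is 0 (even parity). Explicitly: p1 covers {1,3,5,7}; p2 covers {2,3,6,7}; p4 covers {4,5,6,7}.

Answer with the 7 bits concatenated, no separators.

Place data at non-parity positions: p1 p2 0 p4 0 0 1
p1 (pos 1,3,5,7): XOR of data positions = 0⊕0⊕1 = 1
p2 (pos 2,3,6,7): XOR of data positions = 0⊕0⊕1 = 1
p4 (pos 4,5,6,7): XOR of data positions = 0⊕0⊕1 = 1
Codeword: 1101001

1101001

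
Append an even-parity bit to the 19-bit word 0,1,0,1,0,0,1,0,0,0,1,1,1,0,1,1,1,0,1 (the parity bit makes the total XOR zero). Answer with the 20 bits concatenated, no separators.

01010010001110111010

XOR of the 19 data bits: 0⊕1⊕0⊕1⊕0⊕0⊕1⊕0⊕0⊕0⊕1⊕1⊕1⊕0⊕1⊕1⊕1⊕0⊕1 = 0
Parity bit = 0 (so all 20 bits XOR to 0).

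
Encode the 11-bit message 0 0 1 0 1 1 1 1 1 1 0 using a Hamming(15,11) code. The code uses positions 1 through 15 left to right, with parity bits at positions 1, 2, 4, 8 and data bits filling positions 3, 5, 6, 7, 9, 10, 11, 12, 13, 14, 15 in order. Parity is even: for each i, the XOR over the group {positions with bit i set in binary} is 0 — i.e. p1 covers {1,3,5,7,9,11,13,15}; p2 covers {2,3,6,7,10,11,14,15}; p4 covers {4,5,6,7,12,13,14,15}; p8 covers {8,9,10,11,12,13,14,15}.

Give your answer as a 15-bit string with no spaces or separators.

Place data at non-parity positions: p1 p2 0 p4 0 1 0 p8 1 1 1 1 1 1 0
p1 (pos 1,3,5,7,9,11,13,15): XOR of data positions = 0⊕0⊕0⊕1⊕1⊕1⊕0 = 1
p2 (pos 2,3,6,7,10,11,14,15): XOR of data positions = 0⊕1⊕0⊕1⊕1⊕1⊕0 = 0
p4 (pos 4,5,6,7,12,13,14,15): XOR of data positions = 0⊕1⊕0⊕1⊕1⊕1⊕0 = 0
p8 (pos 8,9,10,11,12,13,14,15): XOR of data positions = 1⊕1⊕1⊕1⊕1⊕1⊕0 = 0
Codeword: 100001001111110

100001001111110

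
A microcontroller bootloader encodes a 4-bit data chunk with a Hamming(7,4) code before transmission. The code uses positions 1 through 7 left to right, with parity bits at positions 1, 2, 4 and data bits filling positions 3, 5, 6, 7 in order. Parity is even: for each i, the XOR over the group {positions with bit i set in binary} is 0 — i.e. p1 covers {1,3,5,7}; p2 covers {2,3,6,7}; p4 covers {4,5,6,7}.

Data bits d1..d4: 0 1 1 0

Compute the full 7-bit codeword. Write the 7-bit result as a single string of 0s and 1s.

Place data at non-parity positions: p1 p2 0 p4 1 1 0
p1 (pos 1,3,5,7): XOR of data positions = 0⊕1⊕0 = 1
p2 (pos 2,3,6,7): XOR of data positions = 0⊕1⊕0 = 1
p4 (pos 4,5,6,7): XOR of data positions = 1⊕1⊕0 = 0
Codeword: 1100110

1100110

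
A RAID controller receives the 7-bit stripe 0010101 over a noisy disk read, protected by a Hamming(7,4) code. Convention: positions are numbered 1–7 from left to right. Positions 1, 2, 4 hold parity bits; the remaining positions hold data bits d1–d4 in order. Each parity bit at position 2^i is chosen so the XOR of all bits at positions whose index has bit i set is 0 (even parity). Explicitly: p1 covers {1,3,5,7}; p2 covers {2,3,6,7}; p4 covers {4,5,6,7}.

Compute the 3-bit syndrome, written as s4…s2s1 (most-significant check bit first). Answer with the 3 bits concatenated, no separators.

s1 (pos 1,3,5,7): 0⊕1⊕1⊕1 = 1
s2 (pos 2,3,6,7): 0⊕1⊕0⊕1 = 0
s4 (pos 4,5,6,7): 0⊕1⊕0⊕1 = 0
Syndrome s4…s1 = 001 → error at position 1.

001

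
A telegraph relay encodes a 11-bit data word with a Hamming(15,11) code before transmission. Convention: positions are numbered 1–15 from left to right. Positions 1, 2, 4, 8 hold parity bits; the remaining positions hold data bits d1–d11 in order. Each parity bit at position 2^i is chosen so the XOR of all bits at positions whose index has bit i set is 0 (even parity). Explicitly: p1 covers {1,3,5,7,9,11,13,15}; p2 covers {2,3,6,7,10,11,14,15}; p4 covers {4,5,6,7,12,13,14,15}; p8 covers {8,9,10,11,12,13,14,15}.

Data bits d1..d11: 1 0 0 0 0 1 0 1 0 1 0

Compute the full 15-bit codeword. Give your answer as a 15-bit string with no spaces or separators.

Place data at non-parity positions: p1 p2 1 p4 0 0 0 p8 0 1 0 1 0 1 0
p1 (pos 1,3,5,7,9,11,13,15): XOR of data positions = 1⊕0⊕0⊕0⊕0⊕0⊕0 = 1
p2 (pos 2,3,6,7,10,11,14,15): XOR of data positions = 1⊕0⊕0⊕1⊕0⊕1⊕0 = 1
p4 (pos 4,5,6,7,12,13,14,15): XOR of data positions = 0⊕0⊕0⊕1⊕0⊕1⊕0 = 0
p8 (pos 8,9,10,11,12,13,14,15): XOR of data positions = 0⊕1⊕0⊕1⊕0⊕1⊕0 = 1
Codeword: 111000010101010

111000010101010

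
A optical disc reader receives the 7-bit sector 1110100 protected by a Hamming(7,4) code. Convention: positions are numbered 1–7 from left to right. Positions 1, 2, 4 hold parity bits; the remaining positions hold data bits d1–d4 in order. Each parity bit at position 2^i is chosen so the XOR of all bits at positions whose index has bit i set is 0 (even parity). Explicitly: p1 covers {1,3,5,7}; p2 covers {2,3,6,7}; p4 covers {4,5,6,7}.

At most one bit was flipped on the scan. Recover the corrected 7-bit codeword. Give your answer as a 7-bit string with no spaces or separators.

s1 (pos 1,3,5,7): 1⊕1⊕1⊕0 = 1
s2 (pos 2,3,6,7): 1⊕1⊕0⊕0 = 0
s4 (pos 4,5,6,7): 0⊕1⊕0⊕0 = 1
Syndrome s4…s1 = 101 → error at position 5.
Flip position 5: 1110100 → 1110000

1110000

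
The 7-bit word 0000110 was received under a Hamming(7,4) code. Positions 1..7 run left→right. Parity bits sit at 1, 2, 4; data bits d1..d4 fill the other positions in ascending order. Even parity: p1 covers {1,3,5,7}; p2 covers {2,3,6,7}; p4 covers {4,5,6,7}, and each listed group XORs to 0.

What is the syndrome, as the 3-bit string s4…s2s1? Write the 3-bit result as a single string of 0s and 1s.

011

s1 (pos 1,3,5,7): 0⊕0⊕1⊕0 = 1
s2 (pos 2,3,6,7): 0⊕0⊕1⊕0 = 1
s4 (pos 4,5,6,7): 0⊕1⊕1⊕0 = 0
Syndrome s4…s1 = 011 → error at position 3.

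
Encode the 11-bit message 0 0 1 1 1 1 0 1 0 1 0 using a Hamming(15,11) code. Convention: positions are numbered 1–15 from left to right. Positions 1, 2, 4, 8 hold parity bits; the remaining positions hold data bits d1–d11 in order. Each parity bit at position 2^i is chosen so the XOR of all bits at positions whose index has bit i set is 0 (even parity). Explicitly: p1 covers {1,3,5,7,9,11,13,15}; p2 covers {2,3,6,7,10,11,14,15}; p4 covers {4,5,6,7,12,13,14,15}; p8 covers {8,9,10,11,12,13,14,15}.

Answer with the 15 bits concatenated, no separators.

Place data at non-parity positions: p1 p2 0 p4 0 1 1 p8 1 1 0 1 0 1 0
p1 (pos 1,3,5,7,9,11,13,15): XOR of data positions = 0⊕0⊕1⊕1⊕0⊕0⊕0 = 0
p2 (pos 2,3,6,7,10,11,14,15): XOR of data positions = 0⊕1⊕1⊕1⊕0⊕1⊕0 = 0
p4 (pos 4,5,6,7,12,13,14,15): XOR of data positions = 0⊕1⊕1⊕1⊕0⊕1⊕0 = 0
p8 (pos 8,9,10,11,12,13,14,15): XOR of data positions = 1⊕1⊕0⊕1⊕0⊕1⊕0 = 0
Codeword: 000001101101010

000001101101010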